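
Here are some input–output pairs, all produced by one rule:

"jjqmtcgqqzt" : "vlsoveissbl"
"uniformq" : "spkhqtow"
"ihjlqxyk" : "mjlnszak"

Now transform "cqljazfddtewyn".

psnlcbhffvgyae

Rule — swap the first and last characters, then shift every letter 2 places forward in the alphabet (wrapping around).
"cqljazfddtewyn" → "psnlcbhffvgyae".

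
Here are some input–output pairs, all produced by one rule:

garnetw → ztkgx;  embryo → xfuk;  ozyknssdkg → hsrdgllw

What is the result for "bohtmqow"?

uhamfj

Looking at the pairs, the operation is to shift every letter 7 places backward in the alphabet (wrapping around), then delete the last 2 characters.
Starting from "bohtmqow": after the first operation, "uhamfjhp"; after the second, "uhamfj".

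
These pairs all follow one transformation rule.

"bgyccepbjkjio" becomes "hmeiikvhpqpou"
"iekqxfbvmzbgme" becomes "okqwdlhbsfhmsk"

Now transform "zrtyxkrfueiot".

fxzedqxlakouz

Looking at the pairs, the operation is to shift every letter 6 places forward in the alphabet (wrapping around).
On "zrtyxkrfueiot" that produces "fxzedqxlakouz".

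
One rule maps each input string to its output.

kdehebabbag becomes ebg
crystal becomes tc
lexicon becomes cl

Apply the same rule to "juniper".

pj

In each case the input is transformed by: move the first 2 characters to the end (rotate left by 2), then keep one character in every 3, starting at position 3 (positions 3rd, 6th, 9th, ...).
On "juniper": the first step gives "niperju", and the second then gives "pj".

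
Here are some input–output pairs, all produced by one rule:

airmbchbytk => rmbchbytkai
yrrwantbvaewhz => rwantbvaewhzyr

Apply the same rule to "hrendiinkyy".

Rule — move the first 2 characters to the end (rotate left by 2).
So "hrendiinkyy" becomes "endiinkyyhr".

endiinkyyhr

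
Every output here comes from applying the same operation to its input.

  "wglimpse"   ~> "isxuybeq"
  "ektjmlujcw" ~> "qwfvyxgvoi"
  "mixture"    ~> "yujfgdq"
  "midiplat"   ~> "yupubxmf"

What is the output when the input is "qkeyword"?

cwqkiadp

The transformation: shift every letter 12 places forward in the alphabet (wrapping around).
"qkeyword" → "cwqkiadp".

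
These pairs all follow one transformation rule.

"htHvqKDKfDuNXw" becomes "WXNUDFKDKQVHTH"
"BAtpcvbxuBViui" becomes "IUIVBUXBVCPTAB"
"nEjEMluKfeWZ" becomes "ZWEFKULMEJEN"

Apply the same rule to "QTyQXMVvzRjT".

In each case the input is transformed by: reverse the string, then convert every letter to uppercase.
Doing the same to "QTyQXMVvzRjT": "TJRZVVMXQYTQ".

TJRZVVMXQYTQ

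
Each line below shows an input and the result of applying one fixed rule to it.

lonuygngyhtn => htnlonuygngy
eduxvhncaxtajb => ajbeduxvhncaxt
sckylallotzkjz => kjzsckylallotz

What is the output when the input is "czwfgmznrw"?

nrwczwfgmz

Looking at the pairs, the operation is to move the last 3 characters to the front (rotate right by 3).
So "czwfgmznrw" becomes "nrwczwfgmz".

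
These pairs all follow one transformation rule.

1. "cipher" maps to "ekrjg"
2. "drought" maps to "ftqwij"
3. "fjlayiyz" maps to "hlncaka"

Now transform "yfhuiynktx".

In each case the input is transformed by: delete the last character, then shift every letter 2 places forward in the alphabet (wrapping around).
Doing the same to "yfhuiynktx": "ahjwkapmv".
(Check on "drought": → "drough" → "ftqwij" ✓)

ahjwkapmv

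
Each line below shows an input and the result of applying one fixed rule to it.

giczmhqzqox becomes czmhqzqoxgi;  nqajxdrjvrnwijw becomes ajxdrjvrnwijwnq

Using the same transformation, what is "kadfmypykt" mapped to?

In each case the input is transformed by: move the first 2 characters to the end (rotate left by 2).
Applying that to "kadfmypykt" gives "dfmypyktka".

dfmypyktka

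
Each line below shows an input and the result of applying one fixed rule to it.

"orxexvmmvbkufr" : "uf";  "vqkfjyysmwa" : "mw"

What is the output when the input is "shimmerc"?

er

Each output is the input with this applied: move the last character to the front, then keep only the last 2 characters.
Working it through for "shimmerc": intermediate "cshimmer", final "er".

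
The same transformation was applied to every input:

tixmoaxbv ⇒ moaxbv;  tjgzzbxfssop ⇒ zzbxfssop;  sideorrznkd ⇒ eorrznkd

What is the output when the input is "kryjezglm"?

jezglm

What's happening: delete the first 3 characters.
Doing the same to "kryjezglm": "jezglm".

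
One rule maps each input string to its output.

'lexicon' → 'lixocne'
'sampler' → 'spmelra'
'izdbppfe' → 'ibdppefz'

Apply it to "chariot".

craoith

The pattern: swap each adjacent pair of characters (1↔2, 3↔4, ...), then move the first character to the end.
So "chariot" becomes "craoith".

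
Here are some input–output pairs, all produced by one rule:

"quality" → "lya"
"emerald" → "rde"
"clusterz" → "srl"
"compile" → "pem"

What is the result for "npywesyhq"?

wyn

Rule — move the first 3 characters to the end (rotate left by 3), then keep one character in every 3, starting at position 1 (positions 1st, 4th, 7th, ...).
Applying both steps to "npywesyhq": "wesyhqnpy", then "wyn".
(Check on "quality": → "lityqua" → "lya" ✓)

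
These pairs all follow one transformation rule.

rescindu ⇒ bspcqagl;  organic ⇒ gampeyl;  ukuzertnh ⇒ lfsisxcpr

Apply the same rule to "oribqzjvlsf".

qdmpgzoxhtj

In each case the input is transformed by: shift every letter 2 places backward in the alphabet (wrapping around), then move the last 2 characters to the front (rotate right by 2).
Starting from "oribqzjvlsf": after the first operation, "mpgzoxhtjqd"; after the second, "qdmpgzoxhtj".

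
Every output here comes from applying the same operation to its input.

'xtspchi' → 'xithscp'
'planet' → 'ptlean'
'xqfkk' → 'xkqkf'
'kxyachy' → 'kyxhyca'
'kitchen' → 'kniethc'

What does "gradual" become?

glraaud

What's happening: take characters alternately from the front and the back (1st, last, 2nd, 2nd-last, ...).
Doing the same to "gradual": "glraaud".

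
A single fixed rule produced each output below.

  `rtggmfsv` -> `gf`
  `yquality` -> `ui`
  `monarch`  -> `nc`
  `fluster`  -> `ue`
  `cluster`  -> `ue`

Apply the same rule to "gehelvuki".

Rule — keep one character in every 3, starting at position 3 (positions 3rd, 6th, 9th, ...).
Doing the same to "gehelvuki": "hvi".

hvi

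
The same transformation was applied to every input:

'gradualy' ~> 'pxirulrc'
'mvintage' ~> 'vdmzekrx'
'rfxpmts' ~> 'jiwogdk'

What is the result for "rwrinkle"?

vinizebc

What's happening: shift every letter 9 places backward in the alphabet (wrapping around), then move the last character to the front.
For "rwrinkle", step one produces "inizebcv"; step two turns that into "vinizebc".
(Check on "mvintage": → "dmzekrxv" → "vdmzekrx" ✓)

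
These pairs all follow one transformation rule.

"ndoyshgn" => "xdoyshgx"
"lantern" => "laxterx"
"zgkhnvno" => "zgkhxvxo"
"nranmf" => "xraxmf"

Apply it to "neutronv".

Rule — replace every "n" with "x".
So "neutronv" becomes "xeutroxv".

xeutroxv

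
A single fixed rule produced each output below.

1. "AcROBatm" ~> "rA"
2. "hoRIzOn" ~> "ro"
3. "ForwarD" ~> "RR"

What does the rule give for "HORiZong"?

rO

Rule — flip the case of every letter, then keep one character in every 3, starting at position 3 (positions 3rd, 6th, 9th, ...).
Working it through for "HORiZong": intermediate "horIzONG", final "rO".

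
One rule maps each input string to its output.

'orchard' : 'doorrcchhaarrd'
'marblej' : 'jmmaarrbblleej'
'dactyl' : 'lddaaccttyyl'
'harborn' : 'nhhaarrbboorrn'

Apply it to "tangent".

What's happening: double every character, then move the last character to the front.
On "tangent": the first step gives "ttaannggeenntt", and the second then gives "tttaannggeennt".

tttaannggeennt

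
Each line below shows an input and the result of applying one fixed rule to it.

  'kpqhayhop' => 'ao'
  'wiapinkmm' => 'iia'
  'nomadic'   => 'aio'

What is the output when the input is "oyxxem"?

The rule is to move the first 3 characters to the end (rotate left by 3), then keep only the vowels.
Applying both steps to "oyxxem": "xemoyx", then "eo".

eo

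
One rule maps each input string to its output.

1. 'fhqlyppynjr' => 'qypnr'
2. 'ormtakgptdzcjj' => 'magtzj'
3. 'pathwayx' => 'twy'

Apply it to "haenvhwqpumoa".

The pattern: delete the first character, then keep every other character starting from the second (positions 2nd, 4th, 6th, ...).
On "haenvhwqpumoa": the first step gives "aenvhwqpumoa", and the second then gives "evwpma".

evwpma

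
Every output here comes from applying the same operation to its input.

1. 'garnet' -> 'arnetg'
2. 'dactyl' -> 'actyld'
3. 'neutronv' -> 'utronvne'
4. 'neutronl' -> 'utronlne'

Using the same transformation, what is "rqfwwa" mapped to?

Looking at the pairs, the operation is to swap the front and back halves of the string, then move the last 2 characters to the front (rotate right by 2).
"rqfwwa" → "wwarqf" → "qfwwar".
(Check on "neutronl": → "ronlneut" → "utronlne" ✓)

qfwwar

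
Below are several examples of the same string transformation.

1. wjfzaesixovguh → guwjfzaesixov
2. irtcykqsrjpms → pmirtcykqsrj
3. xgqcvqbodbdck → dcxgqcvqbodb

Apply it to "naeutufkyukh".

The pattern: delete the last character, then move the last 2 characters to the front (rotate right by 2).
Applying both steps to "naeutufkyukh": "naeutufkyuk", then "uknaeutufky".
(Check on "irtcykqsrjpms": → "irtcykqsrjpm" → "pmirtcykqsrj" ✓)

uknaeutufky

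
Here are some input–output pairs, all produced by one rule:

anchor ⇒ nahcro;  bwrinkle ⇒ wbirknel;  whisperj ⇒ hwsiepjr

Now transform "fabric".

afrbci

What's happening: swap each adjacent pair of characters (1↔2, 3↔4, ...).
"fabric" → "afrbci".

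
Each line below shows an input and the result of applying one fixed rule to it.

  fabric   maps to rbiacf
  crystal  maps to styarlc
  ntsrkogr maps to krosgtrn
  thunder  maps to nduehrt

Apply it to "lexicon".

The pattern: take characters alternately from the front and the back (1st, last, 2nd, 2nd-last, ...), then reverse the string.
"lexicon" → "lneoxci" → "icxoenl".

icxoenl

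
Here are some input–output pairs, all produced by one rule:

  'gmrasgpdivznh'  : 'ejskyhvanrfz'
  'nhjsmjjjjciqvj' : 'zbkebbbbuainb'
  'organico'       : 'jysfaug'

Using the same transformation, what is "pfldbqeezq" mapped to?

xdvtiwwri

Looking at the pairs, the operation is to delete the first character, then shift every letter 8 places backward in the alphabet (wrapping around).
Working it through for "pfldbqeezq": intermediate "fldbqeezq", final "xdvtiwwri".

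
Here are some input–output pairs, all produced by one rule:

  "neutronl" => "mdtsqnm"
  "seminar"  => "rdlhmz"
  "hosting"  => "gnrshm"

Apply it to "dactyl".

czbsx

What's happening: delete the last character, then shift every letter 1 place backward in the alphabet (wrapping around).
Working it through for "dactyl": intermediate "dacty", final "czbsx".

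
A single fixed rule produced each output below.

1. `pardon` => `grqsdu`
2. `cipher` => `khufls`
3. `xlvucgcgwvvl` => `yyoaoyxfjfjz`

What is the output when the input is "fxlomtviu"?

ylxiaorpw

Each output is the input with this applied: shift every letter 3 places forward in the alphabet (wrapping around), then move the last 3 characters to the front (rotate right by 3).
For "fxlomtviu" the result is "ylxiaorpw".
(Check on "xlvucgcgwvvl": → "aoyxfjfjzyyo" → "yyoaoyxfjfjz" ✓)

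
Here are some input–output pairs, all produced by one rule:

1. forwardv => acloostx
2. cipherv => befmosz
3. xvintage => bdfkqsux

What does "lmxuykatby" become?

Each output is the input with this applied: shift every letter 3 places backward in the alphabet (wrapping around), then sort the characters into alphabetical order.
For "lmxuykatby", step one produces "ijurvhxqyv"; step two turns that into "hijqruvvxy".

hijqruvvxy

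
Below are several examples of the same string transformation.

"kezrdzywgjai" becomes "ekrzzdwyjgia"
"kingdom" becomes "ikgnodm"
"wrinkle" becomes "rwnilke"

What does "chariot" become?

Rule — swap each adjacent pair of characters (1↔2, 3↔4, ...).
On "chariot" that produces "hcraoit".

hcraoit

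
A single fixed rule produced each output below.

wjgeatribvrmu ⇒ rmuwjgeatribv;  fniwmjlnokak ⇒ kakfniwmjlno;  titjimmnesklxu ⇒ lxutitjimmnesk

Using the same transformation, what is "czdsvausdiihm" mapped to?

What's happening: move the last 3 characters to the front (rotate right by 3).
Applying that to "czdsvausdiihm" gives "ihmczdsvausdi".

ihmczdsvausdi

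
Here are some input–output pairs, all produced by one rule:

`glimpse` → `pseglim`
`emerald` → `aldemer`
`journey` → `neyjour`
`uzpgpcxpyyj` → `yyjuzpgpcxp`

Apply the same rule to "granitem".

What's happening: move the last 3 characters to the front (rotate right by 3).
For "granitem" the result is "temgrani".

temgrani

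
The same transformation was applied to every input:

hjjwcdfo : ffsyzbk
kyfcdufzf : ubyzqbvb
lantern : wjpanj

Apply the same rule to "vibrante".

Looking at the pairs, the operation is to delete the first character, then shift every letter 4 places backward in the alphabet (wrapping around).
On "vibrante": the first step gives "ibrante", and the second then gives "exnwjpa".

exnwjpa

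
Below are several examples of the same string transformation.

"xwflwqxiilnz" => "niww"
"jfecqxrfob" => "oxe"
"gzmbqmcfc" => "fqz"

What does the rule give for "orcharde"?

The pattern: reverse the string, then keep one character in every 3, starting at position 2 (positions 2nd, 5th, 8th, ...).
Working it through for "orcharde": intermediate "edrahcro", final "dho".

dho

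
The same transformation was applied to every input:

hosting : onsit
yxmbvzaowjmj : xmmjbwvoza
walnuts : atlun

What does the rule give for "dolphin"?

What's happening: take characters alternately from the front and the back (1st, last, 2nd, 2nd-last, ...), then delete the first 2 characters.
For "dolphin", step one produces "dnoilhp"; step two turns that into "oilhp".
(Check on "walnuts": → "wsatlun" → "atlun" ✓)

oilhp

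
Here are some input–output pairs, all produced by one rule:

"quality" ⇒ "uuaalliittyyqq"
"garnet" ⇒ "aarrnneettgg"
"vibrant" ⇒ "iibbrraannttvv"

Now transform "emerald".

mmeerraallddee

The rule is to move the first character to the end, then double every character.
For "emerald", step one produces "meralde"; step two turns that into "mmeerraallddee".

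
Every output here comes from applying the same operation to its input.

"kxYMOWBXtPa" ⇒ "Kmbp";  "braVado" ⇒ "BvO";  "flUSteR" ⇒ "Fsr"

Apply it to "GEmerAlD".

gEL

The rule is to keep one character in every 3, starting at position 1 (positions 1st, 4th, 7th, ...), then flip the case of every letter.
Applying both steps to "GEmerAlD": "Gel", then "gEL".
(Check on "flUSteR": → "fSR" → "Fsr" ✓)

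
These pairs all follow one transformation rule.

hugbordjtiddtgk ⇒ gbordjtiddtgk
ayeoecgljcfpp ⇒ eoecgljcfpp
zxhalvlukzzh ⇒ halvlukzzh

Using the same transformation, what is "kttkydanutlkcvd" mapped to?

The pattern: delete the first 2 characters.
So "kttkydanutlkcvd" becomes "tkydanutlkcvd".

tkydanutlkcvd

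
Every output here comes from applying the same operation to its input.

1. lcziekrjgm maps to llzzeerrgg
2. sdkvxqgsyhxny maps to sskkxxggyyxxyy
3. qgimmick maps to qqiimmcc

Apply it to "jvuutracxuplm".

jjuuttaaxxppmm

Each output is the input with this applied: keep every other character starting from the first (positions 1st, 3rd, 5th, ...), then double every character.
For "jvuutracxuplm", step one produces "jutaxpm"; step two turns that into "jjuuttaaxxppmm".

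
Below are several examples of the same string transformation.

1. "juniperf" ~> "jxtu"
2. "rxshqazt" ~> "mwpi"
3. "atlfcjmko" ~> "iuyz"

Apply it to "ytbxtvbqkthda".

imkfis

The transformation: keep every other character starting from the second (positions 2nd, 4th, 6th, ...), then shift every letter 11 places backward in the alphabet (wrapping around).
Starting from "ytbxtvbqkthda": after the first operation, "txvqtd"; after the second, "imkfis".
(Check on "juniperf": → "uief" → "jxtu" ✓)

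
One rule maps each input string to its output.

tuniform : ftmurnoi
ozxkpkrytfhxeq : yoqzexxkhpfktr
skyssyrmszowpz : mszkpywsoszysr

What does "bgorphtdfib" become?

hbbgiofrdpt

What's happening: take characters alternately from the front and the back (1st, last, 2nd, 2nd-last, ...), then move the last character to the front.
Applying both steps to "bgorphtdfib": "bbgiofrdpth", then "hbbgiofrdpt".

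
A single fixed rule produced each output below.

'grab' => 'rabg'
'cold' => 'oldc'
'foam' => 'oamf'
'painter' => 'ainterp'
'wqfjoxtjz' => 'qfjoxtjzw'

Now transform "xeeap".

Each output is the input with this applied: move the first character to the end.
On "xeeap" that produces "eeapx".

eeapx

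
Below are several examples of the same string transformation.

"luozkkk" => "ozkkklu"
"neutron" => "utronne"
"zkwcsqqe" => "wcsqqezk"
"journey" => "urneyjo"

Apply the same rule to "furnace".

In each case the input is transformed by: move the first 2 characters to the end (rotate left by 2).
For "furnace" the result is "rnacefu".

rnacefu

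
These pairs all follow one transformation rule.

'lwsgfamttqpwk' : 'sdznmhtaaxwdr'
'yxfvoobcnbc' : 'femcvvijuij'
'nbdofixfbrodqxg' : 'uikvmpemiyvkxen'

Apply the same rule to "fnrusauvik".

In each case the input is transformed by: shift every letter 7 places forward in the alphabet (wrapping around).
On "fnrusauvik" that produces "muybzhbcpr".

muybzhbcpr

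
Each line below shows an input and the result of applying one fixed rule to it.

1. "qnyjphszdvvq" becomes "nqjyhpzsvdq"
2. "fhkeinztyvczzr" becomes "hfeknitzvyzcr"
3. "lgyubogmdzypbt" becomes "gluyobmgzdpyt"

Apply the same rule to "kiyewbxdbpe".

Each output is the input with this applied: swap each adjacent pair of characters (1↔2, 3↔4, ...), then delete the last character.
"kiyewbxdbpe" → "ikeybwdxpbe" → "ikeybwdxpb".

ikeybwdxpb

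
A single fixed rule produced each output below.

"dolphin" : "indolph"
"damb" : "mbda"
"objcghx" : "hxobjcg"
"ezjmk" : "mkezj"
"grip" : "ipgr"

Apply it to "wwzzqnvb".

vbwwzzqn

The transformation: move the last 2 characters to the front (rotate right by 2).
So "wwzzqnvb" becomes "vbwwzzqn".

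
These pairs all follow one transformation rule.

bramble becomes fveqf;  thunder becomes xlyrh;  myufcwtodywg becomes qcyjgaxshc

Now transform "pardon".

tevh

The rule is to shift every letter 4 places forward in the alphabet (wrapping around), then delete the last 2 characters.
Starting from "pardon": after the first operation, "tevhsr"; after the second, "tevh".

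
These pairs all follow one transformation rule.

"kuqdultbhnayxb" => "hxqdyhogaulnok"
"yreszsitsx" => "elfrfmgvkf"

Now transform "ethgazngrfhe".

What's happening: shift every letter 13 places forward in the alphabet (wrapping around) — i.e. ROT13, then swap each adjacent pair of characters (1↔2, 3↔4, ...).
For "ethgazngrfhe", step one produces "rgutnmatesur"; step two turns that into "grtumntaseru".
(Check on "kuqdultbhnayxb": → "xhdqhygouanlko" → "hxqdyhogaulnok" ✓)

grtumntaseru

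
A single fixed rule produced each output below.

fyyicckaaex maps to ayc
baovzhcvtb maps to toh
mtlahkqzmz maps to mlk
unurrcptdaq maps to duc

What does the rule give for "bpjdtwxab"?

bjw

Looking at the pairs, the operation is to keep one character in every 3, starting at position 3 (positions 3rd, 6th, 9th, ...), then move the last character to the front.
"bpjdtwxab" → "jwb" → "bjw".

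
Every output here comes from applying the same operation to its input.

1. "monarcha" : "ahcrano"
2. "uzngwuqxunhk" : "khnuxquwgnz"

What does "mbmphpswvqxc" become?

What's happening: delete the first character, then reverse the string.
Working it through for "mbmphpswvqxc": intermediate "bmphpswvqxc", final "cxqvwsphpmb".

cxqvwsphpmb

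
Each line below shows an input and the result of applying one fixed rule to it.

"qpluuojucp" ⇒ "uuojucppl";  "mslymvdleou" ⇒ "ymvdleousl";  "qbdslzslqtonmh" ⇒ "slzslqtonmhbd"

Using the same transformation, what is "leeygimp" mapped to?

The rule is to delete the first character, then move the first 2 characters to the end (rotate left by 2).
Applying both steps to "leeygimp": "eeygimp", then "ygimpee".

ygimpee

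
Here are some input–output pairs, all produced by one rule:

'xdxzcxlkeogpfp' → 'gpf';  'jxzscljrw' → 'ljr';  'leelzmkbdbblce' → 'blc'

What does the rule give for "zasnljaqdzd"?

Rule — move the last character to the front, then keep only the last 3 characters.
Applying both steps to "zasnljaqdzd": "dzasnljaqdz", then "qdz".

qdz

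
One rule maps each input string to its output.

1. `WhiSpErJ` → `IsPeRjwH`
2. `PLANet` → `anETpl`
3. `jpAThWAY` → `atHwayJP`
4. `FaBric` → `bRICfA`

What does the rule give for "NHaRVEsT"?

The transformation: flip the case of every letter, then move the first 2 characters to the end (rotate left by 2).
Applying both steps to "NHaRVEsT": "nhArveSt", then "ArveStnh".

ArveStnh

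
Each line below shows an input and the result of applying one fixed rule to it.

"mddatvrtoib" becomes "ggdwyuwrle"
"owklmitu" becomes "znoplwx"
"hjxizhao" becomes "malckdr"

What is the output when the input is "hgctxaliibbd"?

jfwadolleeg

Rule — delete the first character, then shift every letter 3 places forward in the alphabet (wrapping around).
"hgctxaliibbd" → "gctxaliibbd" → "jfwadolleeg".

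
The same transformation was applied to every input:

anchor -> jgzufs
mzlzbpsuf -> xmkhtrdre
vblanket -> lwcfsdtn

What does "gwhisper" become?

Rule — shift every letter 8 places backward in the alphabet (wrapping around), then reverse the string.
For "gwhisper", step one produces "yozakhwj"; step two turns that into "jwhkazoy".
(Check on "anchor": → "sfuzgj" → "jgzufs" ✓)

jwhkazoy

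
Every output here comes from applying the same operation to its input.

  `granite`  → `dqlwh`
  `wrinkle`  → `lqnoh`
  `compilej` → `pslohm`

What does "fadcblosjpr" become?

The pattern: delete the first 2 characters, then shift every letter 3 places forward in the alphabet (wrapping around).
Working it through for "fadcblosjpr": intermediate "dcblosjpr", final "gfeorvmsu".

gfeorvmsu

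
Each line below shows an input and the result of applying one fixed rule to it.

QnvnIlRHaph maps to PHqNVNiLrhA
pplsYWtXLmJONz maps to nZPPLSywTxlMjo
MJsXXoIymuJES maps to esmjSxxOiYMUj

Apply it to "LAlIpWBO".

What's happening: move the last 2 characters to the front (rotate right by 2), then flip the case of every letter.
On "LAlIpWBO": the first step gives "BOLAlIpW", and the second then gives "bolaLiPw".

bolaLiPw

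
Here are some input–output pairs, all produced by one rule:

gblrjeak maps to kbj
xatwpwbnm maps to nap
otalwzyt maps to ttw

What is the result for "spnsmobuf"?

Each output is the input with this applied: keep one character in every 3, starting at position 2 (positions 2nd, 5th, 8th, ...), then move the last character to the front.
Applying both steps to "spnsmobuf": "pmu", then "upm".

upm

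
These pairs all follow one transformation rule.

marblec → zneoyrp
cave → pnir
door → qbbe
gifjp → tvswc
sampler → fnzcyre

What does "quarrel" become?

dhneery

What's happening: shift every letter 13 places forward in the alphabet (wrapping around) — i.e. ROT13.
On "quarrel" that produces "dhneery".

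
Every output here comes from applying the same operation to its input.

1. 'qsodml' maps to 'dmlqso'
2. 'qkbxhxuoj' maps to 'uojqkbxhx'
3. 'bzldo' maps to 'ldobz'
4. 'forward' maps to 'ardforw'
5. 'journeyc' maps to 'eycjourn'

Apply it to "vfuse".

usevf

What's happening: move the last 3 characters to the front (rotate right by 3).
So "vfuse" becomes "usevf".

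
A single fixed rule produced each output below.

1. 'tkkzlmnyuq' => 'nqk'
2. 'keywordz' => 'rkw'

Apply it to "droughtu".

Rule — swap the front and back halves of the string, then keep one character in every 3, starting at position 2 (positions 2nd, 5th, 8th, ...).
Working it through for "droughtu": intermediate "ghtudrou", final "hdu".

hdu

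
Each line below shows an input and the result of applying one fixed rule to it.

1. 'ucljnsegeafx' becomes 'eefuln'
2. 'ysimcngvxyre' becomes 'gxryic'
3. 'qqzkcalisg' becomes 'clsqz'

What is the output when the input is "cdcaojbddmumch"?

The transformation: keep every other character starting from the first (positions 1st, 3rd, 5th, ...), then move the last 3 characters to the front (rotate right by 3).
Working it through for "cdcaojbddmumch": intermediate "ccobduc", final "ducccob".

ducccob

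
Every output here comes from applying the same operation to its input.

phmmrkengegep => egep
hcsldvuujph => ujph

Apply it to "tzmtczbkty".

Each output is the input with this applied: keep only the last 4 characters.
Applying that to "tzmtczbkty" gives "bkty".

bkty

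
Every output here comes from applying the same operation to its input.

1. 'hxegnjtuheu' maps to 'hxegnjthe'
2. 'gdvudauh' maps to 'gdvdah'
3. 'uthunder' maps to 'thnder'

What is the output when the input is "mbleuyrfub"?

mbleyrfb

Looking at the pairs, the operation is to remove every "u".
Doing the same to "mbleuyrfub": "mbleyrfb".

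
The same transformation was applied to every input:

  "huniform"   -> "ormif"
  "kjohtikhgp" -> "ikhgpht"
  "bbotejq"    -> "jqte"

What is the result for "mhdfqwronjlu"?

wronjlufq

What's happening: delete the first 3 characters, then move the first 2 characters to the end (rotate left by 2).
Starting from "mhdfqwronjlu": after the first operation, "fqwronjlu"; after the second, "wronjlufq".
(Check on "kjohtikhgp": → "htikhgp" → "ikhgpht" ✓)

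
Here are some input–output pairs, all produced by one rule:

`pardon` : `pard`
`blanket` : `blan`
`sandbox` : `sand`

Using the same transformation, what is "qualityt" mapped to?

In each case the input is transformed by: keep only the first 4 characters.
Applying that to "qualityt" gives "qual".

qual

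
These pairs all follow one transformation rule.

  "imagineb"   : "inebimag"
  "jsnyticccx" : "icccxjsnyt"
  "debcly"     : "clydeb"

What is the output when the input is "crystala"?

talacrys

In each case the input is transformed by: swap the front and back halves of the string.
Applying that to "crystala" gives "talacrys".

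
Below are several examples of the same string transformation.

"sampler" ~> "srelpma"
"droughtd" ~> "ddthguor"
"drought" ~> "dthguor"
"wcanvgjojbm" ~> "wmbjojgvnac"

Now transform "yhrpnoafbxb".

ybxbfaonprh

What's happening: reverse the string, then move the last character to the front.
Starting from "yhrpnoafbxb": after the first operation, "bxbfaonprhy"; after the second, "ybxbfaonprh".
(Check on "sampler": → "relpmas" → "srelpma" ✓)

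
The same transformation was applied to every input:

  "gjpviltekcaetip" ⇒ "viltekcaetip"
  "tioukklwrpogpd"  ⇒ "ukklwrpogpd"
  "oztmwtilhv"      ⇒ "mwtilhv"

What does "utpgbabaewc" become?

Looking at the pairs, the operation is to delete the first 3 characters.
Doing the same to "utpgbabaewc": "gbabaewc".

gbabaewc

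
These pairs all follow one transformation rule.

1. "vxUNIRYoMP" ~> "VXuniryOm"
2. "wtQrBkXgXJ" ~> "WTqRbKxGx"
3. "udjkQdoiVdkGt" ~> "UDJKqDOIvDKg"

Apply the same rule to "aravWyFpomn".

ARAVwYfPOM

What's happening: delete the last character, then flip the case of every letter.
Applying both steps to "aravWyFpomn": "aravWyFpom", then "ARAVwYfPOM".
(Check on "udjkQdoiVdkGt": → "udjkQdoiVdkG" → "UDJKqDOIvDKg" ✓)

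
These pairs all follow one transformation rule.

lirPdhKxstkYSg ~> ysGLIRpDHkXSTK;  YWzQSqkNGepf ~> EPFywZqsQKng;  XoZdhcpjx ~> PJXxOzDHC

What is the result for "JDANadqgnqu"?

The transformation: move the last 3 characters to the front (rotate right by 3), then flip the case of every letter.
"JDANadqgnqu" → "nquJDANadqg" → "NQUjdanADQG".

NQUjdanADQG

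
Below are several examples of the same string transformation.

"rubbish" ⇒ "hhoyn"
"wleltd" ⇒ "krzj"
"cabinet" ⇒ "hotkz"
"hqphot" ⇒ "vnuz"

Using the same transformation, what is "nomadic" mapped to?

What's happening: shift every letter 6 places forward in the alphabet (wrapping around), then delete the first 2 characters.
For "nomadic" the result is "sgjoi".
(Check on "wleltd": → "crkrzj" → "krzj" ✓)

sgjoi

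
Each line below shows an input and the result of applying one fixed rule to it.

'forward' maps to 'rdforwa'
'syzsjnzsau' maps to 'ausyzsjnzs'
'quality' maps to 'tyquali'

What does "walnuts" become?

tswalnu

The pattern: move the last 2 characters to the front (rotate right by 2).
On "walnuts" that produces "tswalnu".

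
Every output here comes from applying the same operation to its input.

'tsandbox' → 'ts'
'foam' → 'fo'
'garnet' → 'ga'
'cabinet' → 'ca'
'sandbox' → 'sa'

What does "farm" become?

fa

Rule — keep only the first 2 characters.
For "farm" the result is "fa".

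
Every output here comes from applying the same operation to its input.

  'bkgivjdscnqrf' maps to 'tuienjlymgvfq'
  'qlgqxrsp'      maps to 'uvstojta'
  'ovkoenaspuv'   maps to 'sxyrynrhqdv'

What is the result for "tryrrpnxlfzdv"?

In each case the input is transformed by: move the last 3 characters to the front (rotate right by 3), then shift every letter 3 places forward in the alphabet (wrapping around).
Starting from "tryrrpnxlfzdv": after the first operation, "zdvtryrrpnxlf"; after the second, "cgywubuusqaoi".

cgywubuusqaoi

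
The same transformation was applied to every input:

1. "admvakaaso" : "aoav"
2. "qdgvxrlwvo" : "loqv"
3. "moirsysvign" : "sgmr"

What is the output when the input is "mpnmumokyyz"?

Rule — keep one character in every 3, starting at position 1 (positions 1st, 4th, 7th, ...), then swap the front and back halves of the string.
For "mpnmumokyyz", step one produces "mmoy"; step two turns that into "oymm".

oymm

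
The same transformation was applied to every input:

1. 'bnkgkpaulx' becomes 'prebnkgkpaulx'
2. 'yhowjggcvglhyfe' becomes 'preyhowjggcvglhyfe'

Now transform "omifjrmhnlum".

preomifjrmhnlum

The transformation: prepend "pre".
On "omifjrmhnlum" that produces "preomifjrmhnlum".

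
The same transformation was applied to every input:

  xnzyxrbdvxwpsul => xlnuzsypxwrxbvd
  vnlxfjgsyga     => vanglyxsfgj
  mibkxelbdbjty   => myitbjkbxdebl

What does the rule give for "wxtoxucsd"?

The rule is to take characters alternately from the front and the back (1st, last, 2nd, 2nd-last, ...).
For "wxtoxucsd" the result is "wdxstcoux".

wdxstcoux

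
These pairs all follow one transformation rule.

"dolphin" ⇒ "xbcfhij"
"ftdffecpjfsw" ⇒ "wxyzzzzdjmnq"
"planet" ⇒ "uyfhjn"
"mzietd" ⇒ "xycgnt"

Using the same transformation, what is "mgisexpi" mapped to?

yaccgjmr

The transformation: sort the characters into alphabetical order, then shift every letter 6 places backward in the alphabet (wrapping around).
For "mgisexpi", step one produces "egiimpsx"; step two turns that into "yaccgjmr".
(Check on "ftdffecpjfsw": → "cdeffffjpstw" → "wxyzzzzdjmnq" ✓)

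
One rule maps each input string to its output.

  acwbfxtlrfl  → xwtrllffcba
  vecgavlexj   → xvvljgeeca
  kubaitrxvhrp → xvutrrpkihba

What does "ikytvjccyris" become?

yyvtsrkjiicc

The rule is to sort the characters into reverse alphabetical order.
"ikytvjccyris" → "yyvtsrkjiicc".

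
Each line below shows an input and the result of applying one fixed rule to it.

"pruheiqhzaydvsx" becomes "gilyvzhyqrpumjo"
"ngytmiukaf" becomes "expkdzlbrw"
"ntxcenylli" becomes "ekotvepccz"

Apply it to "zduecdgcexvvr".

qulvtuxtvommi

What's happening: shift every letter 9 places backward in the alphabet (wrapping around).
Doing the same to "zduecdgcexvvr": "qulvtuxtvommi".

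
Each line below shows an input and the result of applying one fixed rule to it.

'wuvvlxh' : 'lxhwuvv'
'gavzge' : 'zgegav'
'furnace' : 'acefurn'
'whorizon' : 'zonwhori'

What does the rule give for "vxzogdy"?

gdyvxzo

Looking at the pairs, the operation is to move the last 3 characters to the front (rotate right by 3).
For "vxzogdy" the result is "gdyvxzo".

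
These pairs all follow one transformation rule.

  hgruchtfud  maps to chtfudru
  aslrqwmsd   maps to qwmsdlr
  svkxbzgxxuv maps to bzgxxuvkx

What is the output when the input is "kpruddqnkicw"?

ddqnkicwru

In each case the input is transformed by: delete the first 2 characters, then move the first 2 characters to the end (rotate left by 2).
On "kpruddqnkicw": the first step gives "ruddqnkicw", and the second then gives "ddqnkicwru".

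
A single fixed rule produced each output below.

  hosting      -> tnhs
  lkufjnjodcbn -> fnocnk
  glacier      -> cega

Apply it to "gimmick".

mcgm

What's happening: move the first 3 characters to the end (rotate left by 3), then keep every other character starting from the first (positions 1st, 3rd, 5th, ...).
For "gimmick", step one produces "mickgim"; step two turns that into "mcgm".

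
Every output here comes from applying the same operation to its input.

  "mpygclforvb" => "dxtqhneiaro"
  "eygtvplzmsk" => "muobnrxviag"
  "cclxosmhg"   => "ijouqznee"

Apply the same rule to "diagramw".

Looking at the pairs, the operation is to shift every letter 2 places forward in the alphabet (wrapping around), then reverse the string.
Applying both steps to "diagramw": "fkcitcoy", then "yoctickf".
(Check on "cclxosmhg": → "eenzquoji" → "ijouqznee" ✓)

yoctickf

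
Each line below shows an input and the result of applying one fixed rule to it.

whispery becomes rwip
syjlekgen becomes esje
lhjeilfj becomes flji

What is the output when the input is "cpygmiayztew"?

ecymaz

The transformation: move the last 3 characters to the front (rotate right by 3), then keep every other character starting from the second (positions 2nd, 4th, 6th, ...).
Working it through for "cpygmiayztew": intermediate "tewcpygmiayz", final "ecymaz".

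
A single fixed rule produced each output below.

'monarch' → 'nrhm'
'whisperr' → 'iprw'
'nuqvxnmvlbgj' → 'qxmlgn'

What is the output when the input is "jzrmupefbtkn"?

ruebkj

The pattern: keep every other character starting from the first (positions 1st, 3rd, 5th, ...), then move the first character to the end.
On "jzrmupefbtkn": the first step gives "jruebk", and the second then gives "ruebkj".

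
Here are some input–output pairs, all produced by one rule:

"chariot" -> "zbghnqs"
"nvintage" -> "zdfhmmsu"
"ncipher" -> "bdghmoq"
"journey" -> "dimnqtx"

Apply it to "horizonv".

In each case the input is transformed by: sort the characters into alphabetical order, then shift every letter 1 place backward in the alphabet (wrapping around).
Applying both steps to "horizonv": "hinoorvz", then "ghmnnquy".

ghmnnquy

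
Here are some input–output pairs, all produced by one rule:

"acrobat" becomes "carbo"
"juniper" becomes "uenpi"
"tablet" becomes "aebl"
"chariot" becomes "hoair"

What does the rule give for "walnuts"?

atlun

Looking at the pairs, the operation is to take characters alternately from the front and the back (1st, last, 2nd, 2nd-last, ...), then delete the first 2 characters.
Working it through for "walnuts": intermediate "wsatlun", final "atlun".
(Check on "tablet": → "ttaebl" → "aebl" ✓)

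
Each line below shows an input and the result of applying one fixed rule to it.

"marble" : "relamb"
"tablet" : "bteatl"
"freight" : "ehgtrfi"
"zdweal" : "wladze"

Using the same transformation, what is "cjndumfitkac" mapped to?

nmuifktcajcd

The transformation: swap each adjacent pair of characters (1↔2, 3↔4, ...), then move the first 3 characters to the end (rotate left by 3).
On "cjndumfitkac" that produces "nmuifktcajcd".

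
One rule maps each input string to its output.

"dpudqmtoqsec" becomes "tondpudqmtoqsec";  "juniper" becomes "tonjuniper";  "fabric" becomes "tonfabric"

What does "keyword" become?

Rule — prepend "ton".
Applying that to "keyword" gives "tonkeyword".

tonkeyword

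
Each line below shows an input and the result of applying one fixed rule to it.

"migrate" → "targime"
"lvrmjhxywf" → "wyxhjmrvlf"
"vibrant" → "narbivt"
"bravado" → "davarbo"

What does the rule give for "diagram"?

argaidm

The pattern: move the last character to the front, then reverse the string.
For "diagram", step one produces "mdiagra"; step two turns that into "argaidm".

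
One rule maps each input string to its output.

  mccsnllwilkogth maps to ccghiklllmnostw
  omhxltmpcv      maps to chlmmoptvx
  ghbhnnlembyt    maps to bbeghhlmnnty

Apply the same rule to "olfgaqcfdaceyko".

Looking at the pairs, the operation is to sort the characters into alphabetical order.
So "olfgaqcfdaceyko" becomes "aaccdeffgklooqy".

aaccdeffgklooqy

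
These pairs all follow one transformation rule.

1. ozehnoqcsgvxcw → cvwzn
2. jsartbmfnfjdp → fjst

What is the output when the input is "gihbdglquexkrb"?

qxbid

The pattern: keep one character in every 3, starting at position 2 (positions 2nd, 5th, 8th, ...), then move the first 2 characters to the end (rotate left by 2).
Applying both steps to "gihbdglquexkrb": "idqxb", then "qxbid".
(Check on "ozehnoqcsgvxcw": → "zncvw" → "cvwzn" ✓)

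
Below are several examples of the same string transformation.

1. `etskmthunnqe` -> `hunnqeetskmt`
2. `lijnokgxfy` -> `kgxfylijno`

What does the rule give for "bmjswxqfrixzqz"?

The transformation: swap the front and back halves of the string.
Doing the same to "bmjswxqfrixzqz": "frixzqzbmjswxq".

frixzqzbmjswxq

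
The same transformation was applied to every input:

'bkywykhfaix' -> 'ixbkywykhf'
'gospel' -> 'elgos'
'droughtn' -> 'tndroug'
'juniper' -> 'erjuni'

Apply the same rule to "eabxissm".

The transformation: move the last 3 characters to the front (rotate right by 3), then delete the first character.
Starting from "eabxissm": after the first operation, "ssmeabxi"; after the second, "smeabxi".

smeabxi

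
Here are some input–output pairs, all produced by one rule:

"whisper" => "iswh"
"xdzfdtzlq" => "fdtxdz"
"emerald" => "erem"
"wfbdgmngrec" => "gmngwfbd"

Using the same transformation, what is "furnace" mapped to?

rnfu

The rule is to delete the last 3 characters, then swap the front and back halves of the string.
Working it through for "furnace": intermediate "furn", final "rnfu".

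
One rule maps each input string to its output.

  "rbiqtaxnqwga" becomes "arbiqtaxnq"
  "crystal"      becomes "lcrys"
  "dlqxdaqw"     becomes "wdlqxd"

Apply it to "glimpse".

Rule — move the last character to the front, then delete the last 2 characters.
So "glimpse" becomes "eglim".

eglim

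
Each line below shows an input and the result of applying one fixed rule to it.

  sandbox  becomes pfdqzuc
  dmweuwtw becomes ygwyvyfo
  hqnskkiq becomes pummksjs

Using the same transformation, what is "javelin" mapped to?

xgnkplc

The transformation: shift every letter 2 places forward in the alphabet (wrapping around), then move the first 2 characters to the end (rotate left by 2).
"javelin" → "lcxgnkp" → "xgnkplc".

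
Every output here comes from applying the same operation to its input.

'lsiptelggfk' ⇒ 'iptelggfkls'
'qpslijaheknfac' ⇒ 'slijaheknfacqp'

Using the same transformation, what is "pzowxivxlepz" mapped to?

owxivxlepzpz

Looking at the pairs, the operation is to move the first 2 characters to the end (rotate left by 2).
"pzowxivxlepz" → "owxivxlepzpz".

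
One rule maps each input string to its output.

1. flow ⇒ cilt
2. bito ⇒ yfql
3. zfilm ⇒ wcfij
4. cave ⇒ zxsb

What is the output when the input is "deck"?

abzh

Each output is the input with this applied: shift every letter 3 places backward in the alphabet (wrapping around).
On "deck" that produces "abzh".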